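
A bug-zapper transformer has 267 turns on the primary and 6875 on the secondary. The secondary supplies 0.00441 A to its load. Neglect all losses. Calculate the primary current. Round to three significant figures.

I_p ≈ 0.114 A

For an ideal transformer I_p/I_s = N_s/N_p, so I_p = 0.00441 × 6875/267 = 0.114 A.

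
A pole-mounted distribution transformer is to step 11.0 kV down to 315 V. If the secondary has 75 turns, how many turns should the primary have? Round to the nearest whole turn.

N_p/N_s = V_p/V_s, so N_p = 75 × 11000/315 = 2619.0 ≈ 2619 turns.

N_p = 2619 turns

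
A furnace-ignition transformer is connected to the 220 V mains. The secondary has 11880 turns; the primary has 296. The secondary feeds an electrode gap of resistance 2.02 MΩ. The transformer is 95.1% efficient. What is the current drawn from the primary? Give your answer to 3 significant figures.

V_s = 220 × 11880/296 = 8829.7 V.
I_s = V_s/R = 8829.7/(2.02×10^6) = 0.0043712 A.
P_out = V_s I_s = 8829.7 × 0.0043712 = 38.596 W.
P_in = P_out/η = 38.596/0.951 = 40.585 W.
I_p = P_in/V_p = 40.585/220 = 0.184 A.

I_p ≈ 0.184 A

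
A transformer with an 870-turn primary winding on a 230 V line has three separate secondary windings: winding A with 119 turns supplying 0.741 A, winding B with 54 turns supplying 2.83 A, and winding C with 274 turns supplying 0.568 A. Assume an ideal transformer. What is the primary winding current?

I_p ≈ 0.456 A

V_A = 230 × 119/870 = 31.460 V; V_B = 230 × 54/870 = 14.276 V; V_C = 230 × 274/870 = 72.437 V.
P_out = V_A I_A + V_B I_B + V_C I_C = 31.460×0.741 + 14.276×2.83 + 72.437×0.568 = 23.312 + 40.401 + 41.144 = 104.86 W.
Ideal ⇒ P_in = P_out, so I_p = P_out/V_p = 104.86/230 = 0.456 A.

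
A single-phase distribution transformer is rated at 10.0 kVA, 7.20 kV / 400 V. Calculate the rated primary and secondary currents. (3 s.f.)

I_p = S/V_p = 10000/7200 = 1.39 A.
I_s = S/V_s = 10000/400 = 25.0 A.

I_p ≈ 1.39 A, I_s ≈ 25.0 A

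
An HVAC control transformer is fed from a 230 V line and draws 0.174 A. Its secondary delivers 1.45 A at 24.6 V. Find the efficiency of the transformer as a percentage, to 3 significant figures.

η ≈ 89.1%

P_in = 230 × 0.174 = 40.0200 W.
P_out = 24.6 × 1.45 = 35.6700 W.
η = P_out/P_in = 35.6700/40.0200 = 0.891.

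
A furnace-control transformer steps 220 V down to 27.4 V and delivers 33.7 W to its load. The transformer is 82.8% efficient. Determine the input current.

I_in ≈ 0.185 A

P_in = P_out/η = 33.7/0.828 = 40.700 W.
I_in = P_in/V_in = 40.700/220 = 0.185 A.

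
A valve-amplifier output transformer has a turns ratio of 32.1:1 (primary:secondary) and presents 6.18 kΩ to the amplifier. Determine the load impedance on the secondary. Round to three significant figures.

Z_s ≈ 6.00 Ω

Z_s = Z_p/(N_p/N_s)² = 6180/32.1² = 6.00 Ω.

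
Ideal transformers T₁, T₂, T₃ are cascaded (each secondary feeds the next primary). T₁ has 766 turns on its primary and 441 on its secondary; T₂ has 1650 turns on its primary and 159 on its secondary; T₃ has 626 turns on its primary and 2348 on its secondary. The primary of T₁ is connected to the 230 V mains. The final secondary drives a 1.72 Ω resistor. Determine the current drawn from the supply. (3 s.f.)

I_supply ≈ 5.79 A

Secondary of T₁: V = 230.00 × 441/766 = 132.42 V.
Secondary of T₂: V = 132.42 × 159/1650 = 12.760 V.
Secondary of T₃: V = 12.760 × 2348/626 = 47.860 V.
I_load = 47.860/1.72 = 27.826 A, so P_out = 47.860 × 27.826 = 1331.7 W.
All ideal ⇒ P_in = P_out, so I_supply = 1331.7/230 = 5.79 A.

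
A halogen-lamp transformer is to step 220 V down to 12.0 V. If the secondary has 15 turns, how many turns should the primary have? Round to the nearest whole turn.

N_p = 275 turns

N_p/N_s = V_p/V_s, so N_p = 15 × 220/12.0 = 275.0 ≈ 275 turns.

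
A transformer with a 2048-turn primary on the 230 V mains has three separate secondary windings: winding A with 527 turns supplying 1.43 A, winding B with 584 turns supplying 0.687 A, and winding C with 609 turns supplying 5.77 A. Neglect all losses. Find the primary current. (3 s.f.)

I_p ≈ 2.28 A

V_A = 230 × 527/2048 = 59.185 V; V_B = 230 × 584/2048 = 65.586 V; V_C = 230 × 609/2048 = 68.394 V.
P_out = V_A I_A + V_B I_B + V_C I_C = 59.185×1.43 + 65.586×0.687 + 68.394×5.77 = 84.634 + 45.058 + 394.63 = 524.32 W.
Ideal ⇒ P_in = P_out, so I_p = P_out/V_p = 524.32/230 = 2.28 A.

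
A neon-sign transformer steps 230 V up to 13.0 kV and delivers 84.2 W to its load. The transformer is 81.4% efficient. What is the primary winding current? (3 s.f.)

P_in = P_out/η = 84.2/0.814 = 103.44 W.
I_p = P_in/V_p = 103.44/230 = 0.450 A.

I_p ≈ 0.450 A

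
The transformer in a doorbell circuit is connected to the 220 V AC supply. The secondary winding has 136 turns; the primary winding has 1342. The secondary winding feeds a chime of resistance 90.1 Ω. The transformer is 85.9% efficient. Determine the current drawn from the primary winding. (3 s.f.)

I_p ≈ 0.0292 A

V_s = 220 × 136/1342 = 22.295 V.
I_s = V_s/R = 22.295/90.1 = 0.24745 A.
P_out = V_s I_s = 22.295 × 0.24745 = 5.5169 W.
P_in = P_out/η = 5.5169/0.859 = 6.4224 W.
I_p = P_in/V_p = 6.4224/220 = 0.0292 A.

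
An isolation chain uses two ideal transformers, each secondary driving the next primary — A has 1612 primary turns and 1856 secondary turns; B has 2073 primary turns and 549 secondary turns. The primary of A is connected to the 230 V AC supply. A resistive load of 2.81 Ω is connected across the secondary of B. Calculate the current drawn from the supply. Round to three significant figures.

Secondary of A: V = 230.00 × 1856/1612 = 264.81 V.
Secondary of B: V = 264.81 × 549/2073 = 70.132 V.
I_load = 70.132/2.81 = 24.958 A, so P_out = 70.132 × 24.958 = 1750.3 W.
All ideal ⇒ P_in = P_out, so I_supply = 1750.3/230 = 7.61 A.

I_supply ≈ 7.61 A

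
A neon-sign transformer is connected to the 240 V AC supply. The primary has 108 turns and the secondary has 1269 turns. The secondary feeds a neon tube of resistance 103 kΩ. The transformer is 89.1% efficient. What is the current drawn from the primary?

V_s = 240 × 1269/108 = 2820.0 V.
I_s = V_s/R = 2820.0/103000 = 0.027379 A.
P_out = V_s I_s = 2820.0 × 0.027379 = 77.208 W.
P_in = P_out/η = 77.208/0.891 = 86.653 W.
I_p = P_in/V_p = 86.653/240 = 0.361 A.

I_p ≈ 0.361 A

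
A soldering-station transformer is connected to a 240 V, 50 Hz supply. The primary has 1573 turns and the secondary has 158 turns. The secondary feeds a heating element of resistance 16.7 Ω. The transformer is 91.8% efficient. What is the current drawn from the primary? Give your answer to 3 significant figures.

V_s = 240 × 158/1573 = 24.107 V.
I_s = V_s/R = 24.107/16.7 = 1.4435 A.
P_out = V_s I_s = 24.107 × 1.4435 = 34.799 W.
P_in = P_out/η = 34.799/0.918 = 37.907 W.
I_p = P_in/V_p = 37.907/240 = 0.158 A.

I_p ≈ 0.158 A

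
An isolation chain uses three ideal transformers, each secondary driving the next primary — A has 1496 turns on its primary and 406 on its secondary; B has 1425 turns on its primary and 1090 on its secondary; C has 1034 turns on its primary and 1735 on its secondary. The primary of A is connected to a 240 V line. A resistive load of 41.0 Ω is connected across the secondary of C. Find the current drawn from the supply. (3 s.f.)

I_supply ≈ 0.710 A

Secondary of A: V = 240.00 × 406/1496 = 65.134 V.
Secondary of B: V = 65.134 × 1090/1425 = 49.822 V.
Secondary of C: V = 49.822 × 1735/1034 = 83.598 V.
I_load = 83.598/41.0 = 2.0390 A, so P_out = 83.598 × 2.0390 = 170.45 W.
All ideal ⇒ P_in = P_out, so I_supply = 170.45/240 = 0.710 A.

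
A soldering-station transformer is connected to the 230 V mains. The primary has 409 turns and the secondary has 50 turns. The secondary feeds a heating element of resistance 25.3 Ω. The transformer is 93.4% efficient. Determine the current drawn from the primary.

V_s = 230 × 50/409 = 28.117 V.
I_s = V_s/R = 28.117/25.3 = 1.1114 A.
P_out = V_s I_s = 28.117 × 1.1114 = 31.248 W.
P_in = P_out/η = 31.248/0.934 = 33.457 W.
I_p = P_in/V_p = 33.457/230 = 0.145 A.

I_p ≈ 0.145 A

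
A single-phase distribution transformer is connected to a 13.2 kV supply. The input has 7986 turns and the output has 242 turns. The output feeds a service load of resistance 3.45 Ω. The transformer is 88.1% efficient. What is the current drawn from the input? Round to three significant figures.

V_out = 13200 × 242/7986 = 400.00 V.
I_out = V_out/R = 400.00/3.45 = 115.94 A.
P_out = V_out I_out = 400.00 × 115.94 = 46377 W.
P_in = P_out/η = 46377/0.881 = 52641 W.
I_in = P_in/V_in = 52641/13200 = 3.99 A.

I_in ≈ 3.99 A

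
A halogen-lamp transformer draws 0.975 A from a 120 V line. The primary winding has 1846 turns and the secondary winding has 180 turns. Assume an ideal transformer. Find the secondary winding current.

I_s ≈ 10.0 A

I_s/I_p = N_p/N_s, so I_s = 0.975 × 1846/180 = 10.0 A.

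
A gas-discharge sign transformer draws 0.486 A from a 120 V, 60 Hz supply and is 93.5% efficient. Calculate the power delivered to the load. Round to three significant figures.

P_out ≈ 54.5 W

P_in = V_p I_p = 120 × 0.486 = 58.320 W.
P_out = η P_in = 0.935 × 58.320 = 54.5 W.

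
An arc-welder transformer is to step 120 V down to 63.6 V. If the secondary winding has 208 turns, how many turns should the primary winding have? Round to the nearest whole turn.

N_p = 392 turns

N_p/N_s = V_p/V_s, so N_p = 208 × 120/63.6 = 392.5 ≈ 392 turns.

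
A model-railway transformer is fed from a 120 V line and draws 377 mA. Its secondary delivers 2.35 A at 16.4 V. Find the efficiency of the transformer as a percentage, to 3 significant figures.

η ≈ 85.2%

P_in = 120 × 0.377 = 45.2400 W.
P_out = 16.4 × 2.35 = 38.5400 W.
η = P_out/P_in = 38.5400/45.2400 = 0.852.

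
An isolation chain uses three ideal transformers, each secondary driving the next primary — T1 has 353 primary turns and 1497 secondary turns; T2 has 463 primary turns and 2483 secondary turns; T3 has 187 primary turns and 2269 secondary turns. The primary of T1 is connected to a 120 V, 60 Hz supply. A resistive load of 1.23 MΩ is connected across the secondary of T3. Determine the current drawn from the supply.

I_supply ≈ 7.43 A

After T1: V = 120.00 × 1497/353 = 508.90 V.
After T2: V = 508.90 × 2483/463 = 2729.1 V.
After T3: V = 2729.1 × 2269/187 = 33114 V.
I_load = 33114/(1.23×10^6) = 0.026922 A, so P_out = 33114 × 0.026922 = 891.52 W.
All ideal ⇒ P_in = P_out, so I_supply = 891.52/120 = 7.43 A.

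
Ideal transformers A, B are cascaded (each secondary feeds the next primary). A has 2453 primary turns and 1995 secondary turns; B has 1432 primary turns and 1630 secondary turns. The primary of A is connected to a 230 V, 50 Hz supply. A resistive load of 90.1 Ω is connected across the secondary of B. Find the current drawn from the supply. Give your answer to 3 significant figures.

I_supply ≈ 2.19 A

After A: V = 230.00 × 1995/2453 = 187.06 V.
After B: V = 187.06 × 1630/1432 = 212.92 V.
I_load = 212.92/90.1 = 2.3632 A, so P_out = 212.92 × 2.3632 = 503.17 W.
All ideal ⇒ P_in = P_out, so I_supply = 503.17/230 = 2.19 A.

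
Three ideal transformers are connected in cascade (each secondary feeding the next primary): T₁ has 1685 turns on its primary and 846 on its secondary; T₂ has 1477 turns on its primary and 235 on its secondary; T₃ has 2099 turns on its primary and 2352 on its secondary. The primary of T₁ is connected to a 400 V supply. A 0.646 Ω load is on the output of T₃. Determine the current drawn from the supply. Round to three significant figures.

I_supply ≈ 4.96 A

After T₁: V = 400.00 × 846/1685 = 200.83 V.
After T₂: V = 200.83 × 235/1477 = 31.953 V.
After T₃: V = 31.953 × 2352/2099 = 35.805 V.
I_load = 35.805/0.646 = 55.426 A, so P_out = 35.805 × 55.426 = 1984.5 W.
All ideal ⇒ P_in = P_out, so I_supply = 1984.5/400 = 4.96 A.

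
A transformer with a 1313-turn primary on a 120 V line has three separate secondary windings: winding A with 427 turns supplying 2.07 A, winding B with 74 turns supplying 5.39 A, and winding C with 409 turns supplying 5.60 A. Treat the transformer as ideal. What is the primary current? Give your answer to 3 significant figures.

I_p ≈ 2.72 A

V_A = 120 × 427/1313 = 39.025 V; V_B = 120 × 74/1313 = 6.7631 V; V_C = 120 × 409/1313 = 37.380 V.
P_out = V_A I_A + V_B I_B + V_C I_C = 39.025×2.07 + 6.7631×5.39 + 37.380×5.60 = 80.782 + 36.453 + 209.33 = 326.56 W.
Ideal ⇒ P_in = P_out, so I_p = P_out/V_p = 326.56/120 = 2.72 A.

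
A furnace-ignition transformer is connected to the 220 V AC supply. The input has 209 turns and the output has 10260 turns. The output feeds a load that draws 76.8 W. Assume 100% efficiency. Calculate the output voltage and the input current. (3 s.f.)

V_out ≈ 10800 V, I_in ≈ 0.349 A

V_out = V_in × N_out/N_in = 220 × 10260/209 = 10800 V.
I_out = P/V_out = 76.8/10800 = 0.0071111 A.
I_in = I_out × N_out/N_in = 0.0071111 × 10260/209 = 0.349 A.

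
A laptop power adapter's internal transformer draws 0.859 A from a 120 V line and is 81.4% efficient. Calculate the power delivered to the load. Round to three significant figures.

P_in = V_in I_in = 120 × 0.859 = 103.08 W.
P_out = η P_in = 0.814 × 103.08 = 83.9 W.

P_out ≈ 83.9 W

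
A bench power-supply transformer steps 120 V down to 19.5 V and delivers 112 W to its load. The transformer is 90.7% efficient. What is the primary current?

P_in = P_out/η = 112/0.907 = 123.48 W.
I_p = P_in/V_p = 123.48/120 = 1.03 A.

I_p ≈ 1.03 A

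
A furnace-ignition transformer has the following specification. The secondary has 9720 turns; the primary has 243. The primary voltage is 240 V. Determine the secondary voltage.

V_s ≈ 9600 V

V_s/V_p = N_s/N_p, so V_s = 240 × 9720/243 = 9600 V.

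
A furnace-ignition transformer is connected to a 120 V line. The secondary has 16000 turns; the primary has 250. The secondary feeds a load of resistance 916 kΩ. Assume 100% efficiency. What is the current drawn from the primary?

V_s = V_p × N_s/N_p = 120 × 16000/250 = 7680.0 V.
I_s = V_s/R = 7680.0/916000 = 0.0083843 A.
For an ideal transformer I_p N_p = I_s N_s, so I_p = 0.0083843 × 16000/250 = 0.537 A.

I_p ≈ 0.537 A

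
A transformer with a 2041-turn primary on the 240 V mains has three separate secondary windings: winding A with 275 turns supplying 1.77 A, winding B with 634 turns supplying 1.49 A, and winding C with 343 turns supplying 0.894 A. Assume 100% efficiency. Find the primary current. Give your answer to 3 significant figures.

I_p ≈ 0.852 A

V_A = 240 × 275/2041 = 32.337 V; V_B = 240 × 634/2041 = 74.552 V; V_C = 240 × 343/2041 = 40.333 V.
P_out = V_A I_A + V_B I_B + V_C I_C = 32.337×1.77 + 74.552×1.49 + 40.333×0.894 = 57.237 + 111.08 + 36.058 = 204.38 W.
Ideal ⇒ P_in = P_out, so I_p = P_out/V_p = 204.38/240 = 0.852 A.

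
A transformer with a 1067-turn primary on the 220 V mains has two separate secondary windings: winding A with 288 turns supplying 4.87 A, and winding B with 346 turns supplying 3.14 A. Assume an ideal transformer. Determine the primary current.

V_A = 220 × 288/1067 = 59.381 V; V_B = 220 × 346/1067 = 71.340 V.
P_out = V_A I_A + V_B I_B = 59.381×4.87 + 71.340×3.14 = 289.19 + 224.01 = 513.20 W.
Ideal ⇒ P_in = P_out, so I_p = P_out/V_p = 513.20/220 = 2.33 A.

I_p ≈ 2.33 A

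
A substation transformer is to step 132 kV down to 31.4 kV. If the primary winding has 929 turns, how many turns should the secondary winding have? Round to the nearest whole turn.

N_s = 221 turns

N_s/N_p = V_s/V_p, so N_s = 929 × 31400/132000 = 221.0 ≈ 221 turns.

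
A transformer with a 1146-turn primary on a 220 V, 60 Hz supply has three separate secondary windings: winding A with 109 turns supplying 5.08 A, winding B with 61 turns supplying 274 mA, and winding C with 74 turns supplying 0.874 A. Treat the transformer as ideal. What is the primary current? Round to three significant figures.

V_A = 220 × 109/1146 = 20.925 V; V_B = 220 × 61/1146 = 11.710 V; V_C = 220 × 74/1146 = 14.206 V.
P_out = V_A I_A + V_B I_B + V_C I_C = 20.925×5.08 + 11.710×0.274 + 14.206×0.874 = 106.30 + 3.2086 + 12.416 = 121.92 W.
Ideal ⇒ P_in = P_out, so I_p = P_out/V_p = 121.92/220 = 0.554 A.

I_p ≈ 0.554 A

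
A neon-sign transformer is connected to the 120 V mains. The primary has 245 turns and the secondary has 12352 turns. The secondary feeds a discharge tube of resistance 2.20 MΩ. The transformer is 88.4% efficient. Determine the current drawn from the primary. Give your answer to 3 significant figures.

I_p ≈ 0.157 A

V_s = 120 × 12352/245 = 6050.0 V.
I_s = V_s/R = 6050.0/(2.20×10^6) = 0.0027500 A.
P_out = V_s I_s = 6050.0 × 0.0027500 = 16.637 W.
P_in = P_out/η = 16.637/0.884 = 18.820 W.
I_p = P_in/V_p = 18.820/120 = 0.157 A.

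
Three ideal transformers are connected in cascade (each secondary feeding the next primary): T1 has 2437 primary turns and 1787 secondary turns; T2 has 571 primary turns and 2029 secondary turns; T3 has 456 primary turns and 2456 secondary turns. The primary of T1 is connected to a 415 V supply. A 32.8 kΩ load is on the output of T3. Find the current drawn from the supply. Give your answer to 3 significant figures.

Secondary of T1: V = 415.00 × 1787/2437 = 304.31 V.
Secondary of T2: V = 304.31 × 2029/571 = 1081.3 V.
Secondary of T3: V = 1081.3 × 2456/456 = 5824.1 V.
I_load = 5824.1/32800 = 0.17756 A, so P_out = 5824.1 × 0.17756 = 1034.1 W.
All ideal ⇒ P_in = P_out, so I_supply = 1034.1/415 = 2.49 A.

I_supply ≈ 2.49 A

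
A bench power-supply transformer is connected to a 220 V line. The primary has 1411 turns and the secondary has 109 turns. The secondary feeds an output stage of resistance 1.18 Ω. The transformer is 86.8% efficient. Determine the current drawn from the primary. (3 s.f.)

V_s = 220 × 109/1411 = 16.995 V.
I_s = V_s/R = 16.995/1.18 = 14.403 A.
P_out = V_s I_s = 16.995 × 14.403 = 244.77 W.
P_in = P_out/η = 244.77/0.868 = 282.00 W.
I_p = P_in/V_p = 282.00/220 = 1.28 A.

I_p ≈ 1.28 A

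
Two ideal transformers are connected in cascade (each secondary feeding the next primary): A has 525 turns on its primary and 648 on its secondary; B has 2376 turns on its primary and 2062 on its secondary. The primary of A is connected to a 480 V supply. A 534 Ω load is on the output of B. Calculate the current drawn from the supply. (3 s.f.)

I_supply ≈ 1.03 A

Secondary of A: V = 480.00 × 648/525 = 592.46 V.
Secondary of B: V = 592.46 × 2062/2376 = 514.16 V.
I_load = 514.16/534 = 0.96285 A, so P_out = 514.16 × 0.96285 = 495.06 W.
All ideal ⇒ P_in = P_out, so I_supply = 495.06/480 = 1.03 A.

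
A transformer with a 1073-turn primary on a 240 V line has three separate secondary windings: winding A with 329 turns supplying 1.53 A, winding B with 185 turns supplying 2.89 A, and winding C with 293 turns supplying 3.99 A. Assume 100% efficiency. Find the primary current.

I_p ≈ 2.06 A

V_A = 240 × 329/1073 = 73.588 V; V_B = 240 × 185/1073 = 41.379 V; V_C = 240 × 293/1073 = 65.536 V.
P_out = V_A I_A + V_B I_B + V_C I_C = 73.588×1.53 + 41.379×2.89 + 65.536×3.99 = 112.59 + 119.59 + 261.49 = 493.66 W.
Ideal ⇒ P_in = P_out, so I_p = P_out/V_p = 493.66/240 = 2.06 A.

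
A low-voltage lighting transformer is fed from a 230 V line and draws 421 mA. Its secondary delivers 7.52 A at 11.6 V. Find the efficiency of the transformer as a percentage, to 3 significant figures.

η ≈ 90.1%

P_in = 230 × 0.421 = 96.8300 W.
P_out = 11.6 × 7.52 = 87.2320 W.
η = P_out/P_in = 87.2320/96.8300 = 0.901.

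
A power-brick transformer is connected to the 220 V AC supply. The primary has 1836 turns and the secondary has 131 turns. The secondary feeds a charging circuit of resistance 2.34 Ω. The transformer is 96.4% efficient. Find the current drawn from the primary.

V_s = 220 × 131/1836 = 15.697 V.
I_s = V_s/R = 15.697/2.34 = 6.7082 A.
P_out = V_s I_s = 15.697 × 6.7082 = 105.30 W.
P_in = P_out/η = 105.30/0.964 = 109.23 W.
I_p = P_in/V_p = 109.23/220 = 0.497 A.

I_p ≈ 0.497 A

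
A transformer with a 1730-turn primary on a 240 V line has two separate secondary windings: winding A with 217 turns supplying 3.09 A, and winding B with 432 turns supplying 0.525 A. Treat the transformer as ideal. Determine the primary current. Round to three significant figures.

I_p ≈ 0.519 A

V_A = 240 × 217/1730 = 30.104 V; V_B = 240 × 432/1730 = 59.931 V.
P_out = V_A I_A + V_B I_B = 30.104×3.09 + 59.931×0.525 = 93.022 + 31.464 = 124.49 W.
Ideal ⇒ P_in = P_out, so I_p = P_out/V_p = 124.49/240 = 0.519 A.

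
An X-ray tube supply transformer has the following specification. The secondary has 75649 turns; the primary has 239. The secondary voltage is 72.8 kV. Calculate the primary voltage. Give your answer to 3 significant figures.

V_p ≈ 230 V

V_p/V_s = N_p/N_s, so V_p = 72800 × 239/75649 = 230 V.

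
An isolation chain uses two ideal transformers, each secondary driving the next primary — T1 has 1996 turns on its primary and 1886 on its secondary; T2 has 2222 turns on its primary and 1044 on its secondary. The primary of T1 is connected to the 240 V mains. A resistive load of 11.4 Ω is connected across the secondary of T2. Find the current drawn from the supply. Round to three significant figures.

After T1: V = 240.00 × 1886/1996 = 226.77 V.
After T2: V = 226.77 × 1044/2222 = 106.55 V.
I_load = 106.55/11.4 = 9.3464 A, so P_out = 106.55 × 9.3464 = 995.85 W.
All ideal ⇒ P_in = P_out, so I_supply = 995.85/240 = 4.15 A.

I_supply ≈ 4.15 A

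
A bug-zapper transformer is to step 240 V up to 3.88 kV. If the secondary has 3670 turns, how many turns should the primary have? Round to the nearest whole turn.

N_p = 227 turns

N_p/N_s = V_p/V_s, so N_p = 3670 × 240/3880 = 227.0 ≈ 227 turns.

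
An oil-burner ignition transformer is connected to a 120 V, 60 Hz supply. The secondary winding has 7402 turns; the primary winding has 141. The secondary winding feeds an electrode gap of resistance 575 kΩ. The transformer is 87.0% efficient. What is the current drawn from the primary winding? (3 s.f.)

I_p ≈ 0.661 A

V_s = 120 × 7402/141 = 6299.6 V.
I_s = V_s/R = 6299.6/575000 = 0.010956 A.
P_out = V_s I_s = 6299.6 × 0.010956 = 69.017 W.
P_in = P_out/η = 69.017/0.870 = 79.330 W.
I_p = P_in/V_p = 79.330/120 = 0.661 A.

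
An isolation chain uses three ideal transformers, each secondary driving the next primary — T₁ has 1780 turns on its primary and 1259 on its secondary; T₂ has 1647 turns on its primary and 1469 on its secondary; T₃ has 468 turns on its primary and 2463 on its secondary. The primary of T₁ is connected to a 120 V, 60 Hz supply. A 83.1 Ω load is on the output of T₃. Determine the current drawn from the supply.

I_supply ≈ 15.9 A

Secondary of T₁: V = 120.00 × 1259/1780 = 84.876 V.
Secondary of T₂: V = 84.876 × 1469/1647 = 75.703 V.
Secondary of T₃: V = 75.703 × 2463/468 = 398.41 V.
I_load = 398.41/83.1 = 4.7944 A, so P_out = 398.41 × 4.7944 = 1910.1 W.
All ideal ⇒ P_in = P_out, so I_supply = 1910.1/120 = 15.9 A.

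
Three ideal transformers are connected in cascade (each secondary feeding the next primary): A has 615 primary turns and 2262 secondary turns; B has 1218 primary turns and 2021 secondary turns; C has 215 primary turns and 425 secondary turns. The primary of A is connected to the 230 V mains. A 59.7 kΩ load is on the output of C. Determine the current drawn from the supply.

I_supply ≈ 0.561 A

After A: V = 230.00 × 2262/615 = 845.95 V.
After B: V = 845.95 × 2021/1218 = 1403.7 V.
After C: V = 1403.7 × 425/215 = 2774.7 V.
I_load = 2774.7/59700 = 0.046477 A, so P_out = 2774.7 × 0.046477 = 128.96 W.
All ideal ⇒ P_in = P_out, so I_supply = 128.96/230 = 0.561 A.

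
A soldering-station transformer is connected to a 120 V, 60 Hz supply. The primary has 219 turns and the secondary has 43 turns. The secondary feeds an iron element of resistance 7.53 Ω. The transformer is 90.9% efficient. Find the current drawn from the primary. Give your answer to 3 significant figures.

V_s = 120 × 43/219 = 23.562 V.
I_s = V_s/R = 23.562/7.53 = 3.1290 A.
P_out = V_s I_s = 23.562 × 3.1290 = 73.725 W.
P_in = P_out/η = 73.725/0.909 = 81.106 W.
I_p = P_in/V_p = 81.106/120 = 0.676 A.

I_p ≈ 0.676 A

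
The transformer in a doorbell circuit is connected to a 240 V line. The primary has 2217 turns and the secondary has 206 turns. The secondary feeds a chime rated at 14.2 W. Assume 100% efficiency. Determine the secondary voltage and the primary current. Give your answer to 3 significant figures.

V_s ≈ 22.3 V, I_p ≈ 0.0592 A

V_s = V_p × N_s/N_p = 240 × 206/2217 = 22.300 V.
I_s = P/V_s = 14.2/22.300 = 0.63676 A.
I_p = I_s × N_s/N_p = 0.63676 × 206/2217 = 0.0592 A.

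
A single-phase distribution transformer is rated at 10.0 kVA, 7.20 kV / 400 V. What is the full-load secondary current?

I_s ≈ 25.0 A

I_s = S/V_s = 10000/400 = 25.0 A.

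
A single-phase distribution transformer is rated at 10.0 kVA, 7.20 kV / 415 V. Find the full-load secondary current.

I_s ≈ 24.1 A

I_s = S/V_s = 10000/415 = 24.1 A.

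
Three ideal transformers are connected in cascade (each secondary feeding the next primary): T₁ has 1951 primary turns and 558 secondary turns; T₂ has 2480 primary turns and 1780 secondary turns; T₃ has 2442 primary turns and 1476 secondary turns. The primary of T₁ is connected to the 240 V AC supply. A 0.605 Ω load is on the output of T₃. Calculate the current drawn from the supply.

After T₁: V = 240.00 × 558/1951 = 68.642 V.
After T₂: V = 68.642 × 1780/2480 = 49.267 V.
After T₃: V = 49.267 × 1476/2442 = 29.778 V.
I_load = 29.778/0.605 = 49.220 A, so P_out = 29.778 × 49.220 = 1465.7 W.
All ideal ⇒ P_in = P_out, so I_supply = 1465.7/240 = 6.11 A.

I_supply ≈ 6.11 A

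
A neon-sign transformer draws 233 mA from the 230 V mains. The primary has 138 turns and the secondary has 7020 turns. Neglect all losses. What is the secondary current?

I_s/I_p = N_p/N_s, so I_s = 0.233 × 138/7020 = 0.00458 A.

I_s ≈ 0.00458 A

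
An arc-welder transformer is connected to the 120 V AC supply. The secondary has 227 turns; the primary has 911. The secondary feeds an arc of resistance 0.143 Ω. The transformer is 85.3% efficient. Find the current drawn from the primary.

V_s = 120 × 227/911 = 29.901 V.
I_s = V_s/R = 29.901/0.143 = 209.10 A.
P_out = V_s I_s = 29.901 × 209.10 = 6252.3 W.
P_in = P_out/η = 6252.3/0.853 = 7329.8 W.
I_p = P_in/V_p = 7329.8/120 = 61.1 A.

I_p ≈ 61.1 A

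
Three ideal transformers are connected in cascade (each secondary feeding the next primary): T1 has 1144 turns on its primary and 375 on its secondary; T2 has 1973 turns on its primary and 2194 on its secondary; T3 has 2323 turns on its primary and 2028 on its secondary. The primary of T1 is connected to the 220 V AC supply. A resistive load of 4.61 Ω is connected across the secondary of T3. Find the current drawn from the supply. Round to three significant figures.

I_supply ≈ 4.83 A

Secondary of T1: V = 220.00 × 375/1144 = 72.115 V.
Secondary of T2: V = 72.115 × 2194/1973 = 80.193 V.
Secondary of T3: V = 80.193 × 2028/2323 = 70.009 V.
I_load = 70.009/4.61 = 15.186 A, so P_out = 70.009 × 15.186 = 1063.2 W.
All ideal ⇒ P_in = P_out, so I_supply = 1063.2/220 = 4.83 A.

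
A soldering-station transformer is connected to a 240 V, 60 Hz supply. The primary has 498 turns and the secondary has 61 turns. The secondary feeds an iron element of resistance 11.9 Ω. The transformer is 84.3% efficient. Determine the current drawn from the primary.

V_s = 240 × 61/498 = 29.398 V.
I_s = V_s/R = 29.398/11.9 = 2.4704 A.
P_out = V_s I_s = 29.398 × 2.4704 = 72.623 W.
P_in = P_out/η = 72.623/0.843 = 86.149 W.
I_p = P_in/V_p = 86.149/240 = 0.359 A.

I_p ≈ 0.359 A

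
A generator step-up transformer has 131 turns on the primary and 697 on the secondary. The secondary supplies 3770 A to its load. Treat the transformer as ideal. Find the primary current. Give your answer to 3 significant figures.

I_p ≈ 20100 A

For an ideal transformer I_p/I_s = N_s/N_p, so I_p = 3770 × 697/131 = 20100 A.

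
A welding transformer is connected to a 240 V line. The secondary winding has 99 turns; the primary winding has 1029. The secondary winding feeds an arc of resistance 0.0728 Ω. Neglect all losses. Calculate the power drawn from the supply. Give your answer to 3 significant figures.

V_s = V_p × N_s/N_p = 240 × 99/1029 = 23.090 V.
I_s = V_s/R = 23.090/0.0728 = 317.18 A.
I_p = I_s × N_s/N_p = 317.18 × 99/1029 = 30.515 A.
P = V_p I_p = 240 × 30.515 = 7320 W.

P ≈ 7320 W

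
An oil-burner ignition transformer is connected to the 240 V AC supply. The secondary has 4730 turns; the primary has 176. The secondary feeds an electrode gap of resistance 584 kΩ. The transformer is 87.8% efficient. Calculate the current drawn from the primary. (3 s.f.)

I_p ≈ 0.338 A

V_s = 240 × 4730/176 = 6450.0 V.
I_s = V_s/R = 6450.0/584000 = 0.011045 A.
P_out = V_s I_s = 6450.0 × 0.011045 = 71.237 W.
P_in = P_out/η = 71.237/0.878 = 81.136 W.
I_p = P_in/V_p = 81.136/240 = 0.338 A.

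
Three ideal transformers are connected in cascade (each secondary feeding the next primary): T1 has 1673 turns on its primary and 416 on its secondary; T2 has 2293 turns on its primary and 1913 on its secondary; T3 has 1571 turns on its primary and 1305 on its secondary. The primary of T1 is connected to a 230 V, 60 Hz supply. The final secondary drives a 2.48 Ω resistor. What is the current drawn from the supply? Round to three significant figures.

After T1: V = 230.00 × 416/1673 = 57.191 V.
After T2: V = 57.191 × 1913/2293 = 47.713 V.
After T3: V = 47.713 × 1305/1571 = 39.634 V.
I_load = 39.634/2.48 = 15.982 A, so P_out = 39.634 × 15.982 = 633.42 W.
All ideal ⇒ P_in = P_out, so I_supply = 633.42/230 = 2.75 A.

I_supply ≈ 2.75 A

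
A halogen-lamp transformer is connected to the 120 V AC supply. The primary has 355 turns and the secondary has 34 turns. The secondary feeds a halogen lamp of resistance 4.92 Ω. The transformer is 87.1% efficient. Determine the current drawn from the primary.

I_p ≈ 0.257 A

V_s = 120 × 34/355 = 11.493 V.
I_s = V_s/R = 11.493/4.92 = 2.3360 A.
P_out = V_s I_s = 11.493 × 2.3360 = 26.847 W.
P_in = P_out/η = 26.847/0.871 = 30.823 W.
I_p = P_in/V_p = 30.823/120 = 0.257 A.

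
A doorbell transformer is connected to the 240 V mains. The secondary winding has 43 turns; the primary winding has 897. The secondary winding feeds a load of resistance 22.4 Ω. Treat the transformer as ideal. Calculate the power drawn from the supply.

V_s = V_p × N_s/N_p = 240 × 43/897 = 11.505 V.
I_s = V_s/R = 11.505/22.4 = 0.51362 A.
I_p = I_s × N_s/N_p = 0.51362 × 43/897 = 0.024622 A.
P = V_p I_p = 240 × 0.024622 = 5.91 W.

P ≈ 5.91 W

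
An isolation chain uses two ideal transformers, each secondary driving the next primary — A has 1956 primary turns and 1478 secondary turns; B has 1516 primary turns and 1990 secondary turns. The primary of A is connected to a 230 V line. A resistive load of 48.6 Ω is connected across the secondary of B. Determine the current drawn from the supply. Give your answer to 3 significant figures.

I_supply ≈ 4.66 A

After A: V = 230.00 × 1478/1956 = 173.79 V.
After B: V = 173.79 × 1990/1516 = 228.13 V.
I_load = 228.13/48.6 = 4.6941 A, so P_out = 228.13 × 4.6941 = 1070.9 W.
All ideal ⇒ P_in = P_out, so I_supply = 1070.9/230 = 4.66 A.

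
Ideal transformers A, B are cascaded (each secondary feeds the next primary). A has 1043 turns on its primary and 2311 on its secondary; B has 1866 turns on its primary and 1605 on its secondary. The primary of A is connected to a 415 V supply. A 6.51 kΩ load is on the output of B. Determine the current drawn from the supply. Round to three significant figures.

After A: V = 415.00 × 2311/1043 = 919.53 V.
After B: V = 919.53 × 1605/1866 = 790.91 V.
I_load = 790.91/6510 = 0.12149 A, so P_out = 790.91 × 0.12149 = 96.089 W.
All ideal ⇒ P_in = P_out, so I_supply = 96.089/415 = 0.232 A.

I_supply ≈ 0.232 A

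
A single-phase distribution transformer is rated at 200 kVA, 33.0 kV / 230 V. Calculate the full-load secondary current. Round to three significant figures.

I_s ≈ 870 A

I_s = S/V_s = 200000/230 = 870 A.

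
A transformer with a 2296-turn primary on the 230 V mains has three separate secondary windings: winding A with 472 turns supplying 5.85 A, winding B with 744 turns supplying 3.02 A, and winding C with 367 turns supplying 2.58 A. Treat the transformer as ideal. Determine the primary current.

I_p ≈ 2.59 A

V_A = 230 × 472/2296 = 47.282 V; V_B = 230 × 744/2296 = 74.530 V; V_C = 230 × 367/2296 = 36.764 V.
P_out = V_A I_A + V_B I_B + V_C I_C = 47.282×5.85 + 74.530×3.02 + 36.764×2.58 = 276.60 + 225.08 + 94.851 = 596.53 W.
Ideal ⇒ P_in = P_out, so I_p = P_out/V_p = 596.53/230 = 2.59 A.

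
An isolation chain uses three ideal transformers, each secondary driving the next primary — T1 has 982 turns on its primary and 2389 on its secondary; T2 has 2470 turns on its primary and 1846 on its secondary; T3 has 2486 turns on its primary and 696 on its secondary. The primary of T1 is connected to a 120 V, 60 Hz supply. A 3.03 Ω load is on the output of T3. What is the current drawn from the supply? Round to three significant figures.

I_supply ≈ 10.3 A

After T1: V = 120.00 × 2389/982 = 291.93 V.
After T2: V = 291.93 × 1846/2470 = 218.18 V.
After T3: V = 218.18 × 696/2486 = 61.084 V.
I_load = 61.084/3.03 = 20.160 A, so P_out = 61.084 × 20.160 = 1231.4 W.
All ideal ⇒ P_in = P_out, so I_supply = 1231.4/120 = 10.3 A.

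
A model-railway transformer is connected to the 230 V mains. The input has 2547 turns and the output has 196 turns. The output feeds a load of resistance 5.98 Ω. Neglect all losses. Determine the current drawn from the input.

I_in ≈ 0.228 A

V_out = V_in × N_out/N_in = 230 × 196/2547 = 17.699 V.
I_out = V_out/R = 17.699/5.98 = 2.9597 A.
For an ideal transformer I_in N_in = I_out N_out, so I_in = 2.9597 × 196/2547 = 0.228 A.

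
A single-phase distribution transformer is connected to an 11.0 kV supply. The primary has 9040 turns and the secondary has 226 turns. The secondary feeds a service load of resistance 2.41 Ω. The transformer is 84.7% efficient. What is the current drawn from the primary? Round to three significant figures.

I_p ≈ 3.37 A

V_s = 11000 × 226/9040 = 275.00 V.
I_s = V_s/R = 275.00/2.41 = 114.11 A.
P_out = V_s I_s = 275.00 × 114.11 = 31380 W.
P_in = P_out/η = 31380/0.847 = 37048 W.
I_p = P_in/V_p = 37048/11000 = 3.37 A.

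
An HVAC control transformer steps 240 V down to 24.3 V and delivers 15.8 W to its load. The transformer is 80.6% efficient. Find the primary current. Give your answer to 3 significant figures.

P_in = P_out/η = 15.8/0.806 = 19.603 W.
I_p = P_in/V_p = 19.603/240 = 0.0817 A.

I_p ≈ 0.0817 A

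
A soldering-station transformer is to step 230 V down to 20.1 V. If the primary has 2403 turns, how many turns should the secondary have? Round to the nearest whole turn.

N_s = 210 turns

N_s/N_p = V_s/V_p, so N_s = 2403 × 20.1/230 = 210.0 ≈ 210 turns.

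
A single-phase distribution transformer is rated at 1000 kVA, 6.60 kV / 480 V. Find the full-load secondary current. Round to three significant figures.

I_s = S/V_s = 1000000/480 = 2080 A.

I_s ≈ 2080 A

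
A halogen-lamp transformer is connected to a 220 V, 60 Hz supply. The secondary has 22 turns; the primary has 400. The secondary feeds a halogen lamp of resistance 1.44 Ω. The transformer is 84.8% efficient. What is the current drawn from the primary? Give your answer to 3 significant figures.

I_p ≈ 0.545 A

V_s = 220 × 22/400 = 12.100 V.
I_s = V_s/R = 12.100/1.44 = 8.4028 A.
P_out = V_s I_s = 12.100 × 8.4028 = 101.67 W.
P_in = P_out/η = 101.67/0.848 = 119.90 W.
I_p = P_in/V_p = 119.90/220 = 0.545 A.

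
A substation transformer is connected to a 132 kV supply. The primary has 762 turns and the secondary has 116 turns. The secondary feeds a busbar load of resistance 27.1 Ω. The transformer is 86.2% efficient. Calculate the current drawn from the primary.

V_s = 132000 × 116/762 = 20094 V.
I_s = V_s/R = 20094/27.1 = 741.49 A.
P_out = V_s I_s = 20094 × 741.49 = 1.4900×10^7 W.
P_in = P_out/η = 1.4900×10^7/0.862 = 1.7285×10^7 W.
I_p = P_in/V_p = 1.7285×10^7/132000 = 131 A.

I_p ≈ 131 A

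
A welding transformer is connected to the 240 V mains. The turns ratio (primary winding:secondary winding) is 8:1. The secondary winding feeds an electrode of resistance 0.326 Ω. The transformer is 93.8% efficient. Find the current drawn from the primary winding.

I_p ≈ 12.3 A

V_s = 240 × 1/8 = 30.000 V.
I_s = V_s/R = 30.000/0.326 = 92.025 A.
P_out = V_s I_s = 30.000 × 92.025 = 2760.7 W.
P_in = P_out/η = 2760.7/0.938 = 2943.2 W.
I_p = P_in/V_p = 2943.2/240 = 12.3 A.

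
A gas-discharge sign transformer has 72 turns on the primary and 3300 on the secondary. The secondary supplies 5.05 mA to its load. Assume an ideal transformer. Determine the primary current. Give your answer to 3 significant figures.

For an ideal transformer I_p/I_s = N_s/N_p, so I_p = 0.00505 × 3300/72 = 0.231 A.

I_p ≈ 0.231 A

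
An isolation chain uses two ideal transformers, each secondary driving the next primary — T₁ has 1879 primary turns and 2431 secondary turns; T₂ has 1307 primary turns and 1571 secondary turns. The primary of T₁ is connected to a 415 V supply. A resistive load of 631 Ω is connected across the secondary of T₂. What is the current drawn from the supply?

I_supply ≈ 1.59 A

Secondary of T₁: V = 415.00 × 2431/1879 = 536.92 V.
Secondary of T₂: V = 536.92 × 1571/1307 = 645.37 V.
I_load = 645.37/631 = 1.0228 A, so P_out = 645.37 × 1.0228 = 660.06 W.
All ideal ⇒ P_in = P_out, so I_supply = 660.06/415 = 1.59 A.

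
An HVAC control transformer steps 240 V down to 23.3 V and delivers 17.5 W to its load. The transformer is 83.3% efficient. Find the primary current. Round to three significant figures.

P_in = P_out/η = 17.5/0.833 = 21.008 W.
I_p = P_in/V_p = 21.008/240 = 0.0875 A.

I_p ≈ 0.0875 A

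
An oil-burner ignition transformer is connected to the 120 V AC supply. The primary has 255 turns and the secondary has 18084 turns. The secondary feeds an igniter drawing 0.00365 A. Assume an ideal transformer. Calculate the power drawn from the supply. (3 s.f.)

I_p = I_s × N_s/N_p = 0.00365 × 18084/255 = 0.25885 A.
P = V_p I_p = 120 × 0.25885 = 31.1 W.

P ≈ 31.1 W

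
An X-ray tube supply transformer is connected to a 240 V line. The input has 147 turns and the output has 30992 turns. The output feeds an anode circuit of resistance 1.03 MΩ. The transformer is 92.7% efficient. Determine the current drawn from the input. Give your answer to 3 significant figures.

I_in ≈ 11.2 A

V_out = 240 × 30992/147 = 50599 V.
I_out = V_out/R = 50599/(1.03×10^6) = 0.049125 A.
P_out = V_out I_out = 50599 × 0.049125 = 2485.7 W.
P_in = P_out/η = 2485.7/0.927 = 2681.5 W.
I_in = P_in/V_in = 2681.5/240 = 11.2 A.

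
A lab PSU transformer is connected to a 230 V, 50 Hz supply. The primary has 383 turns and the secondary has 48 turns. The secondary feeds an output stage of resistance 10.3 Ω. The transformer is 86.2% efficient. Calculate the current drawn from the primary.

I_p ≈ 0.407 A

V_s = 230 × 48/383 = 28.825 V.
I_s = V_s/R = 28.825/10.3 = 2.7986 A.
P_out = V_s I_s = 28.825 × 2.7986 = 80.668 W.
P_in = P_out/η = 80.668/0.862 = 93.583 W.
I_p = P_in/V_p = 93.583/230 = 0.407 A.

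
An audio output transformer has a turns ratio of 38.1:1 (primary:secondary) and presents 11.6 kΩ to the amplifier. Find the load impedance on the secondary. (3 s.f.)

Z_s ≈ 7.99 Ω

Z_s = Z_p/(N_p/N_s)² = 11600/38.1² = 7.99 Ω.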